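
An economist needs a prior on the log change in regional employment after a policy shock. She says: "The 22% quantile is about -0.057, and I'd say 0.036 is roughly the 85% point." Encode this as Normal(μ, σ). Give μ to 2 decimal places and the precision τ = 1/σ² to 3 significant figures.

μ = -0.02, τ = 378

The p-quantile of Normal(μ,σ) is μ + z_p·σ, with z_{0.22} = -0.7722 and z_{0.85} = 1.036.
Eliminate σ: μ = (z₂·x₁ − z₁·x₂)/(z₂ − z₁) = (1.036·-0.057 − (-0.7722)·0.036)/1.809 = -0.02.
Then σ = (x₂ − x₁)/(z₂ − z₁) = (0.036 − -0.057)/1.809 = 0.05.
Precision τ = 1/σ² = 1/0.05142² = 378.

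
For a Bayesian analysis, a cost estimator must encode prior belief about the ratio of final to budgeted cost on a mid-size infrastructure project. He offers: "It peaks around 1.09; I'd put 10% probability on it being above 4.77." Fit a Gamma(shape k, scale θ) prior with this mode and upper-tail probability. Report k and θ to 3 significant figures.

k ≈ 1.83, θ ≈ 1.31

Gamma(k,θ) with k>1 has mode (k−1)θ, so θ = 1.09/(k−1).
Need P(X < 4.77) = 0.9 with θ tied to k this way. Start at k = 2, θ = 1.09: P(X<4.77) ≈ 0.932.
Too high — lower k to spread out. Iterating converges to k ≈ 1.83.
Then θ = 1.09/(1.83−1) ≈ 1.31.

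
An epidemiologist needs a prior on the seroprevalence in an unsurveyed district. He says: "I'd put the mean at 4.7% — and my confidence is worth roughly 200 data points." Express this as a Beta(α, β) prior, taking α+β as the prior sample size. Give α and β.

α = 9.4, β = 190.6

Under the effective-sample-size interpretation, Beta(α, β) has prior mean α/(α+β) and prior sample size α+β.
So α+β = 200 and α/(α+β) = 0.047, giving α = 0.047·200 = 9.4 and β = 200 − 9.4 = 190.6.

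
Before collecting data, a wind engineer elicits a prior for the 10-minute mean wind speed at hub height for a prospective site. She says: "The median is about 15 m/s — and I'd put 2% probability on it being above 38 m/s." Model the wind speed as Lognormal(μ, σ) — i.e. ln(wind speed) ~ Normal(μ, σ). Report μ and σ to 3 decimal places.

If T ~ Lognormal(μ,σ) then ln T ~ Normal(μ,σ), so the p-quantile of ln T is μ + z_p·σ.
ln(15) = 2.708 and ln(38) = 3.638; z_{0.5} = 0, z_{0.98} = 2.054.
σ = (3.638 − 2.708)/(2.054 − (0)) = 0.453.
μ = 2.708 − (0)·0.453 = 2.708.

μ ≈ 2.708, σ ≈ 0.453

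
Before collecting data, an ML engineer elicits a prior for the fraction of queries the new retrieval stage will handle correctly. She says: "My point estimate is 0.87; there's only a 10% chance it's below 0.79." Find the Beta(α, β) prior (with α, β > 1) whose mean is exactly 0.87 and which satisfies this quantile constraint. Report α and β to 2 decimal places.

With mean 0.87 fixed, write α = 0.87s, β = 0.13s where s = α+β.
Need P(θ < 0.79) = 0.1 under Beta(0.87s, 0.13s). Normal approximation: (q−m)/√(m(1−m)/s) ≈ z_{0.1} = -1.28, so s ≈ 0.87·0.13·(-1.28)²/(0.79−0.87)² = 29.0.
At s = 29.0: P(θ<0.79) ≈ 0.107. Adjusting to match 0.1 gives s ≈ 31.39.
So α = 0.87·31.39 ≈ 27.31, β = 0.13·31.39 ≈ 4.08.

α ≈ 27.31, β ≈ 4.08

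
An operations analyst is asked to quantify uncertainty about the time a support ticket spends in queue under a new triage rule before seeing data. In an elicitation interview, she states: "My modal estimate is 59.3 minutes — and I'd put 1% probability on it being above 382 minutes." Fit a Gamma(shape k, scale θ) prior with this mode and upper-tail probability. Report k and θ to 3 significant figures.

Gamma(k,θ) with k>1 has mode (k−1)θ, so θ = 59.3/(k−1).
Need P(X < 382) = 0.99 with θ tied to k this way. Start at k = 2, θ = 59.3: P(X<382) ≈ 0.988.
Too low — raise k to concentrate. Iterating converges to k ≈ 2.04.
Then θ = 59.3/(2.04−1) ≈ 56.9.

k ≈ 2.04, θ ≈ 56.9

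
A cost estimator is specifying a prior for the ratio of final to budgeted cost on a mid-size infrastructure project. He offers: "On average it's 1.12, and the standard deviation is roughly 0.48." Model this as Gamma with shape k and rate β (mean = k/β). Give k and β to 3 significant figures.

For Gamma(k, rate β): mean = k/β, variance = k/β², so CV = 1/√k.
CV = SD/mean = 0.48/1.12 = 0.4286, hence k = 1/CV² = 5.44.
Then β = k/mean = 5.44/1.12 = 4.86.

k ≈ 5.44, β ≈ 4.86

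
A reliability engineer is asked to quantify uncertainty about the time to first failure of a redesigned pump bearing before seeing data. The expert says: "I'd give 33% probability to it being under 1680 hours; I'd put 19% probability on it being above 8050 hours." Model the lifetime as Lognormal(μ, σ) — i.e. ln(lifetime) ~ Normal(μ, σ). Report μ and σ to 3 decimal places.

μ ≈ 7.950, σ ≈ 1.189

If T ~ Lognormal(μ,σ) then ln T ~ Normal(μ,σ), so the p-quantile of ln T is μ + z_p·σ.
ln(1680) = 7.427 and ln(8050) = 8.993; z_{0.33} = -0.4399, z_{0.81} = 0.8779.
σ = (8.993 − 7.427)/(0.8779 − (-0.4399)) = 1.189.
μ = 7.427 − (-0.4399)·1.189 = 7.950.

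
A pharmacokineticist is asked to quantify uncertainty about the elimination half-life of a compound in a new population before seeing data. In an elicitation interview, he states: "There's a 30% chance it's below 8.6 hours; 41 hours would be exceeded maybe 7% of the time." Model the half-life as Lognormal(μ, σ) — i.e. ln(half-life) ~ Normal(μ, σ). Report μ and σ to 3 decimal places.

If T ~ Lognormal(μ,σ) then ln T ~ Normal(μ,σ), so the p-quantile of ln T is μ + z_p·σ.
ln(8.6) = 2.152 and ln(41) = 3.714; z_{0.3} = -0.5244, z_{0.93} = 1.476.
σ = (3.714 − 2.152)/(1.476 − (-0.5244)) = 0.781.
μ = 2.152 − (-0.5244)·0.781 = 2.561.

μ ≈ 2.561, σ ≈ 0.781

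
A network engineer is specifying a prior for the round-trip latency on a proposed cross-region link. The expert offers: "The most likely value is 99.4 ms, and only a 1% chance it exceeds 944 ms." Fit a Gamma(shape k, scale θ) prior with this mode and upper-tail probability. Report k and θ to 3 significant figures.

k ≈ 1.62, θ ≈ 160

Gamma(k,θ) with k>1 has mode (k−1)θ, so θ = 99.4/(k−1).
Need P(X < 944) = 0.99 with θ tied to k this way. Start at k = 2, θ = 99.4: P(X<944) ≈ 0.999.
Too high — lower k to spread out. Iterating converges to k ≈ 1.62.
Then θ = 99.4/(1.62−1) ≈ 160.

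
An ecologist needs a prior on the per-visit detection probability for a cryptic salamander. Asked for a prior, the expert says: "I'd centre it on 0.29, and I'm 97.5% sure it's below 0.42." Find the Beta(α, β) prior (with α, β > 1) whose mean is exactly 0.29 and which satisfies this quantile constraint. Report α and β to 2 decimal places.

α ≈ 14.88, β ≈ 36.44

With mean 0.29 fixed, write α = 0.29s, β = 0.71s where s = α+β.
Need P(θ < 0.42) = 0.975 under Beta(0.29s, 0.71s). Normal approximation: (q−m)/√(m(1−m)/s) ≈ z_{0.975} = 1.96, so s ≈ 0.29·0.71·(1.96)²/(0.42−0.29)² = 46.8.
At s = 46.8: P(θ<0.42) ≈ 0.970. Adjusting to match 0.975 gives s ≈ 51.32.
So α = 0.29·51.32 ≈ 14.88, β = 0.71·51.32 ≈ 36.44.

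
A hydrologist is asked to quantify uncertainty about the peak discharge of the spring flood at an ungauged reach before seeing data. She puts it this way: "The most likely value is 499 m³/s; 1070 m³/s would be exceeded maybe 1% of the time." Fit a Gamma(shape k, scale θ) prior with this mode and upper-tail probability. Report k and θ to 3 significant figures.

k ≈ 9.33, θ ≈ 59.9

Gamma(k,θ) with k>1 has mode (k−1)θ, so θ = 499/(k−1).
Need P(X < 1070) = 0.99 with θ tied to k this way. Start at k = 2, θ = 499: P(X<1070) ≈ 0.632.
Too low — raise k to concentrate. Iterating converges to k ≈ 9.33.
Then θ = 499/(9.33−1) ≈ 59.9.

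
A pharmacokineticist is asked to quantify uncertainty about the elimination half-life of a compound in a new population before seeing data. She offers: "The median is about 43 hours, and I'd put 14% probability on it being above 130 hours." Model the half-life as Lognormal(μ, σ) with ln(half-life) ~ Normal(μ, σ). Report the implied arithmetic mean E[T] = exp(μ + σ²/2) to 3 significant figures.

If T ~ Lognormal(μ,σ) then ln T ~ Normal(μ,σ), so the p-quantile of ln T is μ + z_p·σ.
ln(43) = 3.761 and ln(130) = 4.868; z_{0.5} = 0, z_{0.86} = 1.08.
σ = (4.868 − 3.761)/(1.08 − (0)) = 1.024.
μ = 3.761 − (0)·1.024 = 3.761.
E[T] = exp(μ + σ²/2) = exp(3.761 + 0.5244) = 72.6 hours.

E[T] ≈ 72.6 hours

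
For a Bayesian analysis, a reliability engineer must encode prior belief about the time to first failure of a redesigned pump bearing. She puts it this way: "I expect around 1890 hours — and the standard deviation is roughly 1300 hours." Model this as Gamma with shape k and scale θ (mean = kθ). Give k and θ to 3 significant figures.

For Gamma(k, scale θ): mean = kθ, variance = kθ², so CV = 1/√k.
CV = SD/mean = 1300/1890 = 0.6878, hence k = 1/CV² = 2.11.
Then θ = mean/k = 1890/2.11 = 894.

k ≈ 2.11, θ ≈ 894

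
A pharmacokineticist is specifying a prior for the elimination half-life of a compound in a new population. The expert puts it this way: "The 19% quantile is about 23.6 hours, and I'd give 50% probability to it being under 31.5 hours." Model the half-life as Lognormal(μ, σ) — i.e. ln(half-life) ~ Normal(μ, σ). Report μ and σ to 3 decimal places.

μ ≈ 3.450, σ ≈ 0.329

If T ~ Lognormal(μ,σ) then ln T ~ Normal(μ,σ), so the p-quantile of ln T is μ + z_p·σ.
ln(23.6) = 3.161 and ln(31.5) = 3.45; z_{0.19} = -0.8779, z_{0.5} = 0.
σ = (3.45 − 3.161)/(0 − (-0.8779)) = 0.329.
μ = 3.161 − (-0.8779)·0.329 = 3.450.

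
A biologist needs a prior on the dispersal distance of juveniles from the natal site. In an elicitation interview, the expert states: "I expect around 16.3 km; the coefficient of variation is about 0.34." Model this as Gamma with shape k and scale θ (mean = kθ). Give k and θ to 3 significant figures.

k ≈ 8.65, θ ≈ 1.88

For Gamma(k, scale θ): mean = kθ, variance = kθ², so CV = 1/√k.
CV = 0.34, hence k = 1/CV² = 8.65.
Then θ = mean/k = 16.3/8.65 = 1.88.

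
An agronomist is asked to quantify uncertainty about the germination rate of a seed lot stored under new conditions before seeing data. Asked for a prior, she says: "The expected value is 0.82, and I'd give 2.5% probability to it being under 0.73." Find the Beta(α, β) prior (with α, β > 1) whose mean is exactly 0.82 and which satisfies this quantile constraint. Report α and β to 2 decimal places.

α ≈ 66.64, β ≈ 14.63

With mean 0.82 fixed, write α = 0.82s, β = 0.18s where s = α+β.
Need P(θ < 0.73) = 0.025 under Beta(0.82s, 0.18s). Normal approximation: (q−m)/√(m(1−m)/s) ≈ z_{0.025} = -1.96, so s ≈ 0.82·0.18·(-1.96)²/(0.73−0.82)² = 70.0.
At s = 70.0: P(θ<0.73) ≈ 0.034. Adjusting to match 0.025 gives s ≈ 81.27.
So α = 0.82·81.27 ≈ 66.64, β = 0.18·81.27 ≈ 14.63.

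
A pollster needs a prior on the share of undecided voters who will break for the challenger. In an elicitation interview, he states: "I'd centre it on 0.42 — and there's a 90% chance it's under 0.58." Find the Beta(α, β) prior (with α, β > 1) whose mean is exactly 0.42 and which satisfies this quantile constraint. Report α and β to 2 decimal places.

α ≈ 6.60, β ≈ 9.12

With mean 0.42 fixed, write α = 0.42s, β = 0.58s where s = α+β.
Need P(θ < 0.58) = 0.9 under Beta(0.42s, 0.58s). Normal approximation: (q−m)/√(m(1−m)/s) ≈ z_{0.9} = 1.28, so s ≈ 0.42·0.58·(1.28)²/(0.58−0.42)² = 15.6.
At s = 15.6: P(θ<0.58) ≈ 0.899. Adjusting to match 0.9 gives s ≈ 15.72.
So α = 0.42·15.72 ≈ 6.60, β = 0.58·15.72 ≈ 9.12.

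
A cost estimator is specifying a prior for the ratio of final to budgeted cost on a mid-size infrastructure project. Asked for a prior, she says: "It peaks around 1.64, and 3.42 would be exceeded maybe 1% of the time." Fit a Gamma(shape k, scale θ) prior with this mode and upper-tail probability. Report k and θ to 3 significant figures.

Gamma(k,θ) with k>1 has mode (k−1)θ, so θ = 1.64/(k−1).
Need P(X < 3.42) = 0.99 with θ tied to k this way. Start at k = 2, θ = 1.64: P(X<3.42) ≈ 0.617.
Too low — raise k to concentrate. Iterating converges to k ≈ 10.
Then θ = 1.64/(10−1) ≈ 0.182.

k ≈ 10, θ ≈ 0.182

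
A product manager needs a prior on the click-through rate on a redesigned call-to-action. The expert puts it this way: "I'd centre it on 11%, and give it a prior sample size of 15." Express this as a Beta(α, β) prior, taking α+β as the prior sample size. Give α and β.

α = 1.65, β = 13.35

Under the effective-sample-size interpretation, Beta(α, β) has prior mean α/(α+β) and prior sample size α+β.
So α+β = 15 and α/(α+β) = 0.11, giving α = 0.11·15 = 1.65 and β = 15 − 1.65 = 13.35.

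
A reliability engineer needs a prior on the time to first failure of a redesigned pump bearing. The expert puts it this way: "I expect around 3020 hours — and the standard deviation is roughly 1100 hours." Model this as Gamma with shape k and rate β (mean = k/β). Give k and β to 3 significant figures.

For Gamma(k, rate β): mean = k/β, variance = k/β², so CV = 1/√k.
CV = SD/mean = 1100/3020 = 0.3642, hence k = 1/CV² = 7.54.
Then β = k/mean = 7.54/3020 = 0.0025.

k ≈ 7.54, β ≈ 0.0025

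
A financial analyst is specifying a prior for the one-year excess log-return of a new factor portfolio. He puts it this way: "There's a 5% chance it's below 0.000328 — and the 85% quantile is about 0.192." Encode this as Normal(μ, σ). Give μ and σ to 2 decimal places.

μ = 0.12, σ = 0.07

For Normal(μ,σ), the p-quantile is μ + z_p·σ. Here z_{0.05} = -1.645, z_{0.85} = 1.036.
So 0.000328 = μ − 1.645σ and 0.192 = μ + 1.036σ.
Subtracting: σ = (0.192 − 0.000328)/(1.036 − (-1.645)) = 0.07.
Then μ = 0.000328 − (-1.645)·0.07 = 0.12.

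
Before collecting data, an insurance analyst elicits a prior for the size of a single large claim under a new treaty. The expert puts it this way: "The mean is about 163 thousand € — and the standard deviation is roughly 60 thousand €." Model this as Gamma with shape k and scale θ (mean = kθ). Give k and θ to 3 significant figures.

k ≈ 7.38, θ ≈ 22.1

For Gamma(k, scale θ): mean = kθ, variance = kθ², so CV = 1/√k.
CV = SD/mean = 60/163 = 0.3681, hence k = 1/CV² = 7.38.
Then θ = mean/k = 163/7.38 = 22.1.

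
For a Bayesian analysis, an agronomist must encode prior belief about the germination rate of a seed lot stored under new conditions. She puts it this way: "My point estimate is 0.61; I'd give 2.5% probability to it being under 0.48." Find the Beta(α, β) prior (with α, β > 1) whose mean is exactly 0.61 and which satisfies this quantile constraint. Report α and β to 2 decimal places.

α ≈ 34.06, β ≈ 21.78

With mean 0.61 fixed, write α = 0.61s, β = 0.39s where s = α+β.
Need P(θ < 0.48) = 0.025 under Beta(0.61s, 0.39s). Normal approximation: (q−m)/√(m(1−m)/s) ≈ z_{0.025} = -1.96, so s ≈ 0.61·0.39·(-1.96)²/(0.48−0.61)² = 54.1.
At s = 54.1: P(θ<0.48) ≈ 0.027. Adjusting to match 0.025 gives s ≈ 55.84.
So α = 0.61·55.84 ≈ 34.06, β = 0.39·55.84 ≈ 21.78.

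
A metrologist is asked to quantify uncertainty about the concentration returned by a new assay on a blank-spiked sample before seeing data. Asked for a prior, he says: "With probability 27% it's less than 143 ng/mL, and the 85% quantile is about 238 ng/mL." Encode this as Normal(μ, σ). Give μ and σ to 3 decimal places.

μ = 178.299, σ = 57.602

For Normal(μ,σ), the p-quantile is μ + z_p·σ. Here z_{0.27} = -0.6128, z_{0.85} = 1.036.
So 143 = μ − 0.6128σ and 238 = μ + 1.036σ.
Subtracting: σ = (238 − 143)/(1.036 − (-0.6128)) = 57.602.
Then μ = 143 − (-0.6128)·57.602 = 178.299.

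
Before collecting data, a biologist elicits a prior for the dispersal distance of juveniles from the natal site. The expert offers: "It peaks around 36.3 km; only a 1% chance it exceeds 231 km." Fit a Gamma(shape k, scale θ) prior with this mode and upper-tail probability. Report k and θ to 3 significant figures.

k ≈ 2.06, θ ≈ 34.2

Gamma(k,θ) with k>1 has mode (k−1)θ, so θ = 36.3/(k−1).
Need P(X < 231) = 0.99 with θ tied to k this way. Start at k = 2, θ = 36.3: P(X<231) ≈ 0.987.
Too low — raise k to concentrate. Iterating converges to k ≈ 2.06.
Then θ = 36.3/(2.06−1) ≈ 34.2.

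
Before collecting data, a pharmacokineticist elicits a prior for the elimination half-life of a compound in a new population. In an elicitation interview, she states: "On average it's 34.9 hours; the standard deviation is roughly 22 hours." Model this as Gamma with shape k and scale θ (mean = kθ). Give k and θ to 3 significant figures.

k ≈ 2.52, θ ≈ 13.9

For Gamma(k, scale θ): mean = kθ, variance = kθ², so CV = 1/√k.
CV = SD/mean = 22/34.9 = 0.6304, hence k = 1/CV² = 2.52.
Then θ = mean/k = 34.9/2.52 = 13.9.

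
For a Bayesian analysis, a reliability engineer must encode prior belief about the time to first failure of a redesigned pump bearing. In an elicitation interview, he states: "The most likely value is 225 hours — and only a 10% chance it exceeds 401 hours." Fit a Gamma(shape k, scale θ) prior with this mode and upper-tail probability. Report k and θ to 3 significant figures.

Gamma(k,θ) with k>1 has mode (k−1)θ, so θ = 225/(k−1).
Need P(X < 401) = 0.9 with θ tied to k this way. Start at k = 2, θ = 225: P(X<401) ≈ 0.532.
Too low — raise k to concentrate. Iterating converges to k ≈ 6.7.
Then θ = 225/(6.7−1) ≈ 39.5.

k ≈ 6.7, θ ≈ 39.5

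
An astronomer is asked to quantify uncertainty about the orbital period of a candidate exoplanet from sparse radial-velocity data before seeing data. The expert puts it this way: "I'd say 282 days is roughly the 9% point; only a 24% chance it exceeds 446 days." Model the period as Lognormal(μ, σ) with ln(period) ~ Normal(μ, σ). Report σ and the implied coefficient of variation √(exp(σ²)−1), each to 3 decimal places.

σ ≈ 0.224, CV ≈ 0.227

If T ~ Lognormal(μ,σ) then ln T ~ Normal(μ,σ), so the p-quantile of ln T is μ + z_p·σ.
ln(282) = 5.642 and ln(446) = 6.1; z_{0.09} = -1.341, z_{0.76} = 0.7063.
σ = (6.1 − 5.642)/(0.7063 − (-1.341)) = 0.224.
μ = 5.642 − (-1.341)·0.224 = 5.942.
CV = √(exp(σ²)−1) = √(exp(0.0501)−1) = 0.227.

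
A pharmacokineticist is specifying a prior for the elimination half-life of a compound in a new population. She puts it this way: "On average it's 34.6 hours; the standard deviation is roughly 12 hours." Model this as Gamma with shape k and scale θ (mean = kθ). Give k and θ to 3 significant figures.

For Gamma(k, scale θ): mean = kθ, variance = kθ², so CV = 1/√k.
CV = SD/mean = 12/34.6 = 0.3468, hence k = 1/CV² = 8.31.
Then θ = mean/k = 34.6/8.31 = 4.16.

k ≈ 8.31, θ ≈ 4.16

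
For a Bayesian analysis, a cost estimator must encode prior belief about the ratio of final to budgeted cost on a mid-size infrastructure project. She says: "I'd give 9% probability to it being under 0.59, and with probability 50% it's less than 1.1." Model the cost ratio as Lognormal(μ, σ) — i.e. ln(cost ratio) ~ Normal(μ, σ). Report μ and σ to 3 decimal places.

μ ≈ 0.095, σ ≈ 0.465

If T ~ Lognormal(μ,σ) then ln T ~ Normal(μ,σ), so the p-quantile of ln T is μ + z_p·σ.
ln(0.59) = -0.5276 and ln(1.1) = 0.09531; z_{0.09} = -1.341, z_{0.5} = 0.
σ = (0.09531 − -0.5276)/(0 − (-1.341)) = 0.465.
μ = -0.5276 − (-1.341)·0.465 = 0.095.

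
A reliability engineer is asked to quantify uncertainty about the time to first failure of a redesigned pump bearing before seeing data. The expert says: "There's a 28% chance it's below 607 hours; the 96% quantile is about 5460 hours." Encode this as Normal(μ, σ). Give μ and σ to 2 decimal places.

The p-quantile of Normal(μ,σ) is μ + z_p·σ, with z_{0.28} = -0.5828 and z_{0.96} = 1.751.
Eliminate σ: μ = (z₂·x₁ − z₁·x₂)/(z₂ − z₁) = (1.751·607 − (-0.5828)·5460)/2.334 = 1819.13.
Then σ = (x₂ − x₁)/(z₂ − z₁) = (5460 − 607)/2.334 = 2079.68.

μ = 1819.13, σ = 2079.68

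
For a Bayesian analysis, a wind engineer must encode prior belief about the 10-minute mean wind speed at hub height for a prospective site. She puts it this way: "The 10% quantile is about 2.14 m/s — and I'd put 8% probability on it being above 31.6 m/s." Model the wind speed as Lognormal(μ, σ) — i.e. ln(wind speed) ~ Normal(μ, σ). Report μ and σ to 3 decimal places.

If T ~ Lognormal(μ,σ) then ln T ~ Normal(μ,σ), so the p-quantile of ln T is μ + z_p·σ.
ln(2.14) = 0.7608 and ln(31.6) = 3.453; z_{0.1} = -1.282, z_{0.92} = 1.405.
σ = (3.453 − 0.7608)/(1.405 − (-1.282)) = 1.002.
μ = 0.7608 − (-1.282)·1.002 = 2.045.

μ ≈ 2.045, σ ≈ 1.002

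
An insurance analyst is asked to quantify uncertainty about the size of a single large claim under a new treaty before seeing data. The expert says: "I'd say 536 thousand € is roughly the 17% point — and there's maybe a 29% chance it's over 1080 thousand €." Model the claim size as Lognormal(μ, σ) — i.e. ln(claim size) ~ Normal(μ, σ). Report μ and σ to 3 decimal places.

If T ~ Lognormal(μ,σ) then ln T ~ Normal(μ,σ), so the p-quantile of ln T is μ + z_p·σ.
ln(536) = 6.284 and ln(1080) = 6.985; z_{0.17} = -0.9542, z_{0.71} = 0.5534.
σ = (6.985 − 6.284)/(0.5534 − (-0.9542)) = 0.465.
μ = 6.284 − (-0.9542)·0.465 = 6.728.

μ ≈ 6.728, σ ≈ 0.465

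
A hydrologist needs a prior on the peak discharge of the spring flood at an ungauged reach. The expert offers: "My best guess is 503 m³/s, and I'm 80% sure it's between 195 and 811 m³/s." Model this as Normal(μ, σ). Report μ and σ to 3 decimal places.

A symmetric 80% interval runs μ ± z·σ with z = 1.282.
Half-width = 308, so σ = 308/1.282 = 240.334.
μ is the stated best guess, 503.000.

μ = 503.000, σ = 240.334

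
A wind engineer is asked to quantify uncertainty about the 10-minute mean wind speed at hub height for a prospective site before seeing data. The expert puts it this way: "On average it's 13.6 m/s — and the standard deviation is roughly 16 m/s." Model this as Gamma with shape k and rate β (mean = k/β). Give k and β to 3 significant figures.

For Gamma(k, rate β): mean = k/β, variance = k/β², so CV = 1/√k.
CV = SD/mean = 16/13.6 = 1.176, hence k = 1/CV² = 0.722.
Then β = k/mean = 0.722/13.6 = 0.0531.

k ≈ 0.722, β ≈ 0.0531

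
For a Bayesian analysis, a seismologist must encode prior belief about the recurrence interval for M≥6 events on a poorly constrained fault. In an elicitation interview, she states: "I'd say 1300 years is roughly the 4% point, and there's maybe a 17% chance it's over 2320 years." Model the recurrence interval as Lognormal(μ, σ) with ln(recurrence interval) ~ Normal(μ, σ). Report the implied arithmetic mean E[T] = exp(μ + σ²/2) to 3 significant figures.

If T ~ Lognormal(μ,σ) then ln T ~ Normal(μ,σ), so the p-quantile of ln T is μ + z_p·σ.
ln(1300) = 7.17 and ln(2320) = 7.749; z_{0.04} = -1.751, z_{0.83} = 0.9542.
σ = (7.749 − 7.17)/(0.9542 − (-1.751)) = 0.214.
μ = 7.17 − (-1.751)·0.214 = 7.545.
E[T] = exp(μ + σ²/2) = exp(7.545 + 0.0229) = 1940 years.

E[T] ≈ 1940 years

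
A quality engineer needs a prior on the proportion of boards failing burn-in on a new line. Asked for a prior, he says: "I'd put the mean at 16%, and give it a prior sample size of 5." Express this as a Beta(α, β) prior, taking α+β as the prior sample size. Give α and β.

α = 0.8, β = 4.2

Under the effective-sample-size interpretation, Beta(α, β) has prior mean α/(α+β) and prior sample size α+β.
So α+β = 5 and α/(α+β) = 0.16, giving α = 0.16·5 = 0.8 and β = 5 − 0.8 = 4.2.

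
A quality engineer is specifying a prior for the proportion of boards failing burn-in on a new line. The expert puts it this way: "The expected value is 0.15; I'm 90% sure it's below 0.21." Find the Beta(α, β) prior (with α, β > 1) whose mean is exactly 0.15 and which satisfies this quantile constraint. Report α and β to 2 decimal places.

α ≈ 9.27, β ≈ 52.52

With mean 0.15 fixed, write α = 0.15s, β = 0.85s where s = α+β.
Need P(θ < 0.21) = 0.9 under Beta(0.15s, 0.85s). Normal approximation: (q−m)/√(m(1−m)/s) ≈ z_{0.9} = 1.28, so s ≈ 0.15·0.85·(1.28)²/(0.21−0.15)² = 58.2.
At s = 58.2: P(θ<0.21) ≈ 0.894. Adjusting to match 0.9 gives s ≈ 61.79.
So α = 0.15·61.79 ≈ 9.27, β = 0.85·61.79 ≈ 52.52.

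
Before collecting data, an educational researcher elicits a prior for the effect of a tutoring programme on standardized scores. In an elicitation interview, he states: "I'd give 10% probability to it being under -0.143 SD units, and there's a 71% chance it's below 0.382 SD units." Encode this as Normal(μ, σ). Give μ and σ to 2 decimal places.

For Normal(μ,σ), the p-quantile is μ + z_p·σ. Here z_{0.1} = -1.282, z_{0.71} = 0.5534.
So -0.143 = μ − 1.282σ and 0.382 = μ + 0.5534σ.
Subtracting: σ = (0.382 − -0.143)/(0.5534 − (-1.282)) = 0.29.
Then μ = -0.143 − (-1.282)·0.29 = 0.22.

μ = 0.22, σ = 0.29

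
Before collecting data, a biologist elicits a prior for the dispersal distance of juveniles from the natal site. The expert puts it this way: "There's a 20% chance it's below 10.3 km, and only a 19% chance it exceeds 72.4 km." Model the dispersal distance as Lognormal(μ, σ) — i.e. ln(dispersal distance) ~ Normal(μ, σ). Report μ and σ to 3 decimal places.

If T ~ Lognormal(μ,σ) then ln T ~ Normal(μ,σ), so the p-quantile of ln T is μ + z_p·σ.
ln(10.3) = 2.332 and ln(72.4) = 4.282; z_{0.2} = -0.8416, z_{0.81} = 0.8779.
σ = (4.282 − 2.332)/(0.8779 − (-0.8416)) = 1.134.
μ = 2.332 − (-0.8416)·1.134 = 3.287.

μ ≈ 3.287, σ ≈ 1.134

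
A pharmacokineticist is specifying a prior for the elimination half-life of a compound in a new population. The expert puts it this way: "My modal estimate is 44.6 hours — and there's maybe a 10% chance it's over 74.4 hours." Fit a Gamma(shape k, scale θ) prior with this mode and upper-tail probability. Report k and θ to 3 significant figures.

k ≈ 8.21, θ ≈ 6.18

Gamma(k,θ) with k>1 has mode (k−1)θ, so θ = 44.6/(k−1).
Need P(X < 74.4) = 0.9 with θ tied to k this way. Start at k = 2, θ = 44.6: P(X<74.4) ≈ 0.497.
Too low — raise k to concentrate. Iterating converges to k ≈ 8.21.
Then θ = 44.6/(8.21−1) ≈ 6.18.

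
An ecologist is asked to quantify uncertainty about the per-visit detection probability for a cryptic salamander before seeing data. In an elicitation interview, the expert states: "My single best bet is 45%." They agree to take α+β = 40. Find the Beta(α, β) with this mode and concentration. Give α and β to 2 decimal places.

For α,β > 1 the Beta mode is (α−1)/(α+β−2). With α+β = 40, the mode is (α−1)/38.
Set (α−1)/38 = 0.45 → α = 1 + 0.45·38 = 18.10.
β = 40 − α = 21.90.

α = 18.10, β = 21.90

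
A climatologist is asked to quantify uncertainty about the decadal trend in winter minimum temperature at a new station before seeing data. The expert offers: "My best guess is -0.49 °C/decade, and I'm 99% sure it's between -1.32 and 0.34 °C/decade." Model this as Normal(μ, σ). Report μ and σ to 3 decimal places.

A symmetric 99% interval runs μ ± z·σ with z = 2.576.
Half-width = 0.83, so σ = 0.83/2.576 = 0.322.
μ is the stated best guess, -0.490.

μ = -0.490, σ = 0.322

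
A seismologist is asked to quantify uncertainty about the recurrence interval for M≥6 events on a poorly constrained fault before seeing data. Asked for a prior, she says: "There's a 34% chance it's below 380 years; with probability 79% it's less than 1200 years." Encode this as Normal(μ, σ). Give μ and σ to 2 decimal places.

μ = 657.48, σ = 672.75

For Normal(μ,σ), the p-quantile is μ + z_p·σ. Here z_{0.34} = -0.4125, z_{0.79} = 0.8064.
So 380 = μ − 0.4125σ and 1200 = μ + 0.8064σ.
Subtracting: σ = (1200 − 380)/(0.8064 − (-0.4125)) = 672.75.
Then μ = 380 − (-0.4125)·672.75 = 657.48.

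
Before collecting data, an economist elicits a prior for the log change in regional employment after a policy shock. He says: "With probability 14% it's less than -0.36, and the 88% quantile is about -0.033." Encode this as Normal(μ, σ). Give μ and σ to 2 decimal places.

μ = -0.20, σ = 0.14

The p-quantile of Normal(μ,σ) is μ + z_p·σ, with z_{0.14} = -1.08 and z_{0.88} = 1.175.
Eliminate σ: μ = (z₂·x₁ − z₁·x₂)/(z₂ − z₁) = (1.175·-0.36 − (-1.08)·-0.033)/2.255 = -0.20.
Then σ = (x₂ − x₁)/(z₂ − z₁) = (-0.033 − -0.36)/2.255 = 0.14.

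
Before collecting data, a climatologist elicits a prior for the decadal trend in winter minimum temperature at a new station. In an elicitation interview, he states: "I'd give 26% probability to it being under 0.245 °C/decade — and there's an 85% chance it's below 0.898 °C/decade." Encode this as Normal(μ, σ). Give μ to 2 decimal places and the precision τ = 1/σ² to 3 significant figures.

μ = 0.50, τ = 6.62

The p-quantile of Normal(μ,σ) is μ + z_p·σ, with z_{0.26} = -0.6433 and z_{0.85} = 1.036.
Eliminate σ: μ = (z₂·x₁ − z₁·x₂)/(z₂ − z₁) = (1.036·0.245 − (-0.6433)·0.898)/1.68 = 0.50.
Then σ = (x₂ − x₁)/(z₂ − z₁) = (0.898 − 0.245)/1.68 = 0.39.
Precision τ = 1/σ² = 1/0.3887² = 6.62.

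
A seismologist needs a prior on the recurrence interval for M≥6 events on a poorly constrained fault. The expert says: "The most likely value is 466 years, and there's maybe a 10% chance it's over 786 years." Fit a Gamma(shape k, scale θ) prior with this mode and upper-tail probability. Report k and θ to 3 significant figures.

k ≈ 7.92, θ ≈ 67.3

Gamma(k,θ) with k>1 has mode (k−1)θ, so θ = 466/(k−1).
Need P(X < 786) = 0.9 with θ tied to k this way. Start at k = 2, θ = 466: P(X<786) ≈ 0.503.
Too low — raise k to concentrate. Iterating converges to k ≈ 7.92.
Then θ = 466/(7.92−1) ≈ 67.3.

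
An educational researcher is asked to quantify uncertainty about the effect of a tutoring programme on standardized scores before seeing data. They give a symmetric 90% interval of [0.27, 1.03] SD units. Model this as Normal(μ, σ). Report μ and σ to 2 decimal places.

A symmetric 90% interval runs μ ± z·σ with z = 1.645.
Half-width = 0.38, so σ = 0.38/1.645 = 0.23.
μ is the interval midpoint, 0.65.

μ = 0.65, σ = 0.23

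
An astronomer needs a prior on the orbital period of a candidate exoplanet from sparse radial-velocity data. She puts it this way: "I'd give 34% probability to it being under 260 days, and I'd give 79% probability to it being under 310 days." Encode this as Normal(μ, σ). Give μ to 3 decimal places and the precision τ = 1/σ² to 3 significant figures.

μ = 276.920, τ = 0.000594

For Normal(μ,σ), the p-quantile is μ + z_p·σ. Here z_{0.34} = -0.4125, z_{0.79} = 0.8064.
So 260 = μ − 0.4125σ and 310 = μ + 0.8064σ.
Subtracting: σ = (310 − 260)/(0.8064 − (-0.4125)) = 41.021.
Then μ = 260 − (-0.4125)·41.021 = 276.920.
Precision τ = 1/σ² = 1/41.02² = 0.000594.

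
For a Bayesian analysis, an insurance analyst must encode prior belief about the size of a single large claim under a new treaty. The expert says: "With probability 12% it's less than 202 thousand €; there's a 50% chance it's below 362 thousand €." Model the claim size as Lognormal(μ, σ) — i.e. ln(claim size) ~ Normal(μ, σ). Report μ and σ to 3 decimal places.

μ ≈ 5.892, σ ≈ 0.496

If T ~ Lognormal(μ,σ) then ln T ~ Normal(μ,σ), so the p-quantile of ln T is μ + z_p·σ.
ln(202) = 5.308 and ln(362) = 5.892; z_{0.12} = -1.175, z_{0.5} = 0.
σ = (5.892 − 5.308)/(0 − (-1.175)) = 0.496.
μ = 5.308 − (-1.175)·0.496 = 5.892.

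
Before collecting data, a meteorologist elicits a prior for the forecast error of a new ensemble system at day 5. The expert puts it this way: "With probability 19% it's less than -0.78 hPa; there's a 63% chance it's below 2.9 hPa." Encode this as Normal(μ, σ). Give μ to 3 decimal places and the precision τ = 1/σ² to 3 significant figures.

μ = 1.891, τ = 0.108

The p-quantile of Normal(μ,σ) is μ + z_p·σ, with z_{0.19} = -0.8779 and z_{0.63} = 0.3319.
Eliminate σ: μ = (z₂·x₁ − z₁·x₂)/(z₂ − z₁) = (0.3319·-0.78 − (-0.8779)·2.9)/1.21 = 1.891.
Then σ = (x₂ − x₁)/(z₂ − z₁) = (2.9 − -0.78)/1.21 = 3.042.
Precision τ = 1/σ² = 1/3.042² = 0.108.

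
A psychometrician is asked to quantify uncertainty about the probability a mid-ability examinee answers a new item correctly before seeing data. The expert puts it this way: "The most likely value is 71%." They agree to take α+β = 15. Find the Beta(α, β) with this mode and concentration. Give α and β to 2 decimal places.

α = 10.23, β = 4.77

For α,β > 1 the Beta mode is (α−1)/(α+β−2). With α+β = 15, the mode is (α−1)/13.
Set (α−1)/13 = 0.71 → α = 1 + 0.71·13 = 10.23.
β = 15 − α = 4.77.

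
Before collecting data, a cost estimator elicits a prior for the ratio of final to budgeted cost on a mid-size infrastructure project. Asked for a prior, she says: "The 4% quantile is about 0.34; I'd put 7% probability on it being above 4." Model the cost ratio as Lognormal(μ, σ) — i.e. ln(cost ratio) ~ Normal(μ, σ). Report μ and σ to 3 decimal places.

μ ≈ 0.259, σ ≈ 0.764

If T ~ Lognormal(μ,σ) then ln T ~ Normal(μ,σ), so the p-quantile of ln T is μ + z_p·σ.
ln(0.34) = -1.079 and ln(4) = 1.386; z_{0.04} = -1.751, z_{0.93} = 1.476.
σ = (1.386 − -1.079)/(1.476 − (-1.751)) = 0.764.
μ = -1.079 − (-1.751)·0.764 = 0.259.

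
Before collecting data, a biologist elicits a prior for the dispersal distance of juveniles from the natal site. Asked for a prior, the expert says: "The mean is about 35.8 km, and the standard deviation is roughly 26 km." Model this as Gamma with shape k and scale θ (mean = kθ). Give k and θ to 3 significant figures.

k ≈ 1.9, θ ≈ 18.9

For Gamma(k, scale θ): mean = kθ, variance = kθ², so CV = 1/√k.
CV = SD/mean = 26/35.8 = 0.7263, hence k = 1/CV² = 1.9.
Then θ = mean/k = 35.8/1.9 = 18.9.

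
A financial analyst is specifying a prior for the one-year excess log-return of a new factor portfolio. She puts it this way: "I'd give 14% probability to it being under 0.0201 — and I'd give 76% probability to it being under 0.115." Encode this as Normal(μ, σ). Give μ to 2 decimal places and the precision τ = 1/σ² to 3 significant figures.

The p-quantile of Normal(μ,σ) is μ + z_p·σ, with z_{0.14} = -1.08 and z_{0.76} = 0.7063.
Eliminate σ: μ = (z₂·x₁ − z₁·x₂)/(z₂ − z₁) = (0.7063·0.0201 − (-1.08)·0.115)/1.787 = 0.08.
Then σ = (x₂ − x₁)/(z₂ − z₁) = (0.115 − 0.0201)/1.787 = 0.05.
Precision τ = 1/σ² = 1/0.05312² = 354.

μ = 0.08, τ = 354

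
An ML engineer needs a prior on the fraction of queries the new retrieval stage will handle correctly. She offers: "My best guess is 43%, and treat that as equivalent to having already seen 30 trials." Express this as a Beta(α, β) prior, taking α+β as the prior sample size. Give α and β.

Under the effective-sample-size interpretation, Beta(α, β) has prior mean α/(α+β) and prior sample size α+β.
So α+β = 30 and α/(α+β) = 0.43, giving α = 0.43·30 = 12.9 and β = 30 − 12.9 = 17.1.

α = 12.9, β = 17.1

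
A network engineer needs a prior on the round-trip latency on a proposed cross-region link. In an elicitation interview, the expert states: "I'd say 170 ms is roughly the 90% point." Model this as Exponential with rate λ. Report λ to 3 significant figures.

λ ≈ 0.0135

P(T < 170.0) = 1 − e^(−λ·170.0) = 0.9, so λ = −ln(1−0.9)/170.0 = −ln(0.1)/170.0 = 0.0135.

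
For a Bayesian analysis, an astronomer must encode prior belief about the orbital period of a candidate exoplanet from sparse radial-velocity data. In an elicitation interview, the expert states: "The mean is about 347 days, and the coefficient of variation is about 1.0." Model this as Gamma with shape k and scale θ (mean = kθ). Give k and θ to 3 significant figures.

k ≈ 1, θ ≈ 347

For Gamma(k, scale θ): mean = kθ, variance = kθ², so CV = 1/√k.
CV = 1.0, hence k = 1/CV² = 1.
Then θ = mean/k = 347/1 = 347.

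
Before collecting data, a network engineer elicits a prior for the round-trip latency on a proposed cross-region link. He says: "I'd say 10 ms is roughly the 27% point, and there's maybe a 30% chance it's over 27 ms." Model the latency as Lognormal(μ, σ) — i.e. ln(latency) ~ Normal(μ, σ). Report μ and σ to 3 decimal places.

μ ≈ 2.838, σ ≈ 0.873

If T ~ Lognormal(μ,σ) then ln T ~ Normal(μ,σ), so the p-quantile of ln T is μ + z_p·σ.
ln(10) = 2.303 and ln(27) = 3.296; z_{0.27} = -0.6128, z_{0.7} = 0.5244.
σ = (3.296 − 2.303)/(0.5244 − (-0.6128)) = 0.873.
μ = 2.303 − (-0.6128)·0.873 = 2.838.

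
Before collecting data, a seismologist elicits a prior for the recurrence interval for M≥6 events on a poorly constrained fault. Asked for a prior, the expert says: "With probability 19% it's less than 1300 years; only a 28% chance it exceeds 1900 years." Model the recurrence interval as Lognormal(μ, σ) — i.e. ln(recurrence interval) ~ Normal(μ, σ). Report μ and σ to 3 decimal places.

If T ~ Lognormal(μ,σ) then ln T ~ Normal(μ,σ), so the p-quantile of ln T is μ + z_p·σ.
ln(1300) = 7.17 and ln(1900) = 7.55; z_{0.19} = -0.8779, z_{0.72} = 0.5828.
σ = (7.55 − 7.17)/(0.5828 − (-0.8779)) = 0.260.
μ = 7.17 − (-0.8779)·0.260 = 7.398.

μ ≈ 7.398, σ ≈ 0.260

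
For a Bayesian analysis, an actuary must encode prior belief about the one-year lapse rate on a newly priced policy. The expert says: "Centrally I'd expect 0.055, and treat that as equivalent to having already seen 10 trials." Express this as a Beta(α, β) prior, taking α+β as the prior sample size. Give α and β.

α = 0.55, β = 9.45

Under the effective-sample-size interpretation, Beta(α, β) has prior mean α/(α+β) and prior sample size α+β.
So α+β = 10 and α/(α+β) = 0.055, giving α = 0.055·10 = 0.55 and β = 10 − 0.55 = 9.45.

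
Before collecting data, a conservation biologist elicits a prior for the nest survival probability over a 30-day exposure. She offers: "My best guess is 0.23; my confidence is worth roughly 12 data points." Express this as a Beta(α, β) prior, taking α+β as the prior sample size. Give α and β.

α = 2.76, β = 9.24

Under the effective-sample-size interpretation, Beta(α, β) has prior mean α/(α+β) and prior sample size α+β.
So α+β = 12 and α/(α+β) = 0.23, giving α = 0.23·12 = 2.76 and β = 12 − 2.76 = 9.24.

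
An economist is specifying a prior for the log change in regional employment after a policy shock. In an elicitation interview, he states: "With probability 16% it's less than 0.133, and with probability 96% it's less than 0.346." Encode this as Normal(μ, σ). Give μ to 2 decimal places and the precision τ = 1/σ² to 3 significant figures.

The p-quantile of Normal(μ,σ) is μ + z_p·σ, with z_{0.16} = -0.9945 and z_{0.96} = 1.751.
Eliminate σ: μ = (z₂·x₁ − z₁·x₂)/(z₂ − z₁) = (1.751·0.133 − (-0.9945)·0.346)/2.745 = 0.21.
Then σ = (x₂ − x₁)/(z₂ − z₁) = (0.346 − 0.133)/2.745 = 0.08.
Precision τ = 1/σ² = 1/0.07759² = 166.

μ = 0.21, τ = 166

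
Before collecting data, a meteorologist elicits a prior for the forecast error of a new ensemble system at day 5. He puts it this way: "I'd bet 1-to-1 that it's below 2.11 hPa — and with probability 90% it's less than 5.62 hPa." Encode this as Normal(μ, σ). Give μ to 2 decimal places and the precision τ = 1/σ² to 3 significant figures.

The p-quantile of Normal(μ,σ) is μ + z_p·σ, with z_{0.5} = 0 and z_{0.9} = 1.282.
Eliminate σ: μ = (z₂·x₁ − z₁·x₂)/(z₂ − z₁) = (1.282·2.11 − (0)·5.62)/1.282 = 2.11.
Then σ = (x₂ − x₁)/(z₂ − z₁) = (5.62 − 2.11)/1.282 = 2.74.
Precision τ = 1/σ² = 1/2.739² = 0.133.

μ = 2.11, τ = 0.133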